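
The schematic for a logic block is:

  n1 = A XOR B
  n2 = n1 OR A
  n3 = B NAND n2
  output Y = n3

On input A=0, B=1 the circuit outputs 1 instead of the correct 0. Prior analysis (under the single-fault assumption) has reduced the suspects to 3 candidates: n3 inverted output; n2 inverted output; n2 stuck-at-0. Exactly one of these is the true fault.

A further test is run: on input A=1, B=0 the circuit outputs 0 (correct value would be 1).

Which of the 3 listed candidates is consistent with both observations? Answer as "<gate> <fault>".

Evaluate each candidate on input A=1, B=0:
  n3 inverted output: n1=1, n2=1, n3=0 [inverted output] → 0 — matches
  n2 inverted output: n1=1, n2=0 [inverted output], n3=1 → 1 — eliminated
  n2 stuck-at-0: n1=1, n2=0 [stuck-at-0], n3=1 → 1 — eliminated
Only n3 inverted output reproduces the observed 0.

n3 inverted output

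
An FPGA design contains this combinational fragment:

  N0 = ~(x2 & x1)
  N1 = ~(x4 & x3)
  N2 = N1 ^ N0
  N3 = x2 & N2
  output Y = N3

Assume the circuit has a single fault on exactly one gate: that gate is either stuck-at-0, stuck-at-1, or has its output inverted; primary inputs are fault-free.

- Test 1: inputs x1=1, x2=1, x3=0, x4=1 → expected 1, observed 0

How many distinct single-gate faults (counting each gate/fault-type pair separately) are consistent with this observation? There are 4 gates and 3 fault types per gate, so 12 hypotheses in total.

8

Fault-free: N0=0, N1=1, N2=1, N3=1 → 1. Observed 0.
  N0 stuck-at-0: output 1 ✗
  N0 stuck-at-1: output 0 ✓
  N0 inverted output: output 0 ✓
  N1 stuck-at-0: output 0 ✓
  N1 stuck-at-1: output 1 ✗
  N1 inverted output: output 0 ✓
  N2 stuck-at-0: output 0 ✓
  N2 stuck-at-1: output 1 ✗
  N2 inverted output: output 0 ✓
  N3 stuck-at-0: output 0 ✓
  N3 stuck-at-1: output 1 ✗
  N3 inverted output: output 0 ✓
Consistent faults: {N0 stuck-at-1, N0 inverted output, N1 stuck-at-0, N1 inverted output, N2 stuck-at-0, N2 inverted output, N3 stuck-at-0, N3 inverted output} — 8 in all.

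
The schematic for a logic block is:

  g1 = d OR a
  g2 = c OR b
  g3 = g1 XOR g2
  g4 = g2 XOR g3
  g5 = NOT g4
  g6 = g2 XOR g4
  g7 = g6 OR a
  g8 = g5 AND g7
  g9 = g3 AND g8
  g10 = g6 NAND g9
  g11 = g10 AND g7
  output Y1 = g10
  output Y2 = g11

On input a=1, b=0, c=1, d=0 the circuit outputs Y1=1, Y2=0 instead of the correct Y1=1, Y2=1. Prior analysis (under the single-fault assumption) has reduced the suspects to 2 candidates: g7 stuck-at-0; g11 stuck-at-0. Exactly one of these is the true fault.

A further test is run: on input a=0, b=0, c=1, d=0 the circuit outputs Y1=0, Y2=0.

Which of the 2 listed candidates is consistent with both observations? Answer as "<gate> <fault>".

Evaluate each candidate on input a=0, b=0, c=1, d=0:
  g7 stuck-at-0: g1=0, g2=1, g3=1, g4=0, g5=1, g6=1, g7=0 [stuck-at-0], g8=0, g9=0, g10=1, g11=0 → Y1=1, Y2=0 — eliminated
  g11 stuck-at-0: g1=0, g2=1, g3=1, g4=0, g5=1, g6=1, g7=1, g8=1, g9=1, g10=0, g11=0 [stuck-at-0] → Y1=0, Y2=0 — matches
Only g11 stuck-at-0 reproduces the observed Y1=0, Y2=0.

g11 stuck-at-0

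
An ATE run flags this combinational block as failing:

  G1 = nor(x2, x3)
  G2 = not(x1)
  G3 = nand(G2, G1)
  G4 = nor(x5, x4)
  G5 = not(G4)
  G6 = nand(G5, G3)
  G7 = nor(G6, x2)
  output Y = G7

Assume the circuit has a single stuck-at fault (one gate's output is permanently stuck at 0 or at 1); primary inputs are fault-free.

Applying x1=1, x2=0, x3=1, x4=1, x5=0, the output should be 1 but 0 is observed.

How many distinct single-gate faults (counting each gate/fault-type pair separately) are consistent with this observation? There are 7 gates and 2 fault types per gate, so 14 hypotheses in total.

5

Fault-free: G1=0, G2=0, G3=1, G4=0, G5=1, G6=0, G7=1 → 1. Observed 0.
  G1 stuck-at-0: output 1 ✗
  G1 stuck-at-1: output 1 ✗
  G2 stuck-at-0: output 1 ✗
  G2 stuck-at-1: output 1 ✗
  G3 stuck-at-0: output 0 ✓
  G3 stuck-at-1: output 1 ✗
  G4 stuck-at-0: output 1 ✗
  G4 stuck-at-1: output 0 ✓
  G5 stuck-at-0: output 0 ✓
  G5 stuck-at-1: output 1 ✗
  G6 stuck-at-0: output 1 ✗
  G6 stuck-at-1: output 0 ✓
  G7 stuck-at-0: output 0 ✓
  G7 stuck-at-1: output 1 ✗
Consistent faults: {G3 stuck-at-0, G4 stuck-at-1, G5 stuck-at-0, G6 stuck-at-1, G7 stuck-at-0} — 5 in all.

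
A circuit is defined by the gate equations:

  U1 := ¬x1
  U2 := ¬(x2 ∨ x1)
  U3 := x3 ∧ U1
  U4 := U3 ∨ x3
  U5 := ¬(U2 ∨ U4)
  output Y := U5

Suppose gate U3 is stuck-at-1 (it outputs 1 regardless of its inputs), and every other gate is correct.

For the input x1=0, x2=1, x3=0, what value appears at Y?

0

Propagate with U3 forced: U1=1, U2=0, U3=1 [stuck-at-1], U4=1, U5=0.
So Y = 0. (Without the fault it would be 1.)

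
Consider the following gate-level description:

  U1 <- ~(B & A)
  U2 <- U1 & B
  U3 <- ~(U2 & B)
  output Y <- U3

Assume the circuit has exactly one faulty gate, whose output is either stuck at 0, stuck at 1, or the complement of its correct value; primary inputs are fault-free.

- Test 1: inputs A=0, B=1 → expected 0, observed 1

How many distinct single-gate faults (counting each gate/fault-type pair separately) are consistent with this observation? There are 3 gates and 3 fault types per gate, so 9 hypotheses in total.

6

Fault-free: U1=1, U2=1, U3=0 → 0. Observed 1.
  U1 stuck-at-0: output 1 ✓
  U1 stuck-at-1: output 0 ✗
  U1 inverted output: output 1 ✓
  U2 stuck-at-0: output 1 ✓
  U2 stuck-at-1: output 0 ✗
  U2 inverted output: output 1 ✓
  U3 stuck-at-0: output 0 ✗
  U3 stuck-at-1: output 1 ✓
  U3 inverted output: output 1 ✓
Consistent faults: {U1 stuck-at-0, U1 inverted output, U2 stuck-at-0, U2 inverted output, U3 stuck-at-1, U3 inverted output} — 6 in all.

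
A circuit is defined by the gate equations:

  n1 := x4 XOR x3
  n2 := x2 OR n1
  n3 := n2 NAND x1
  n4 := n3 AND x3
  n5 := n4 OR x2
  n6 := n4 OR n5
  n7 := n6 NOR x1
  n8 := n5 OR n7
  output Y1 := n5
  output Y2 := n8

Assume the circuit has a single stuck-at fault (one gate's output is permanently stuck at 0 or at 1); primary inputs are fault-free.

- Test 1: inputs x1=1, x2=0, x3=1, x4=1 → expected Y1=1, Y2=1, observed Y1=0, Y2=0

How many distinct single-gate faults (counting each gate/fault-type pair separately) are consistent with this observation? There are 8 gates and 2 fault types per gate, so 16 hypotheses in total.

5

Fault-free: n1=0, n2=0, n3=1, n4=1, n5=1, n6=1, n7=0, n8=1 → Y1=1, Y2=1. Observed Y1=0, Y2=0.
  n1: stuck-at-1 ✓; others ✗
  n2: stuck-at-1 ✓; others ✗
  n3: stuck-at-0 ✓; others ✗
  n4: stuck-at-0 ✓; others ✗
  n5: stuck-at-0 ✓; others ✗
  n6: none of the 2 fault types match ✗
  n7: none of the 2 fault types match ✗
  n8: none of the 2 fault types match ✗
Consistent faults: {n1 stuck-at-1, n2 stuck-at-1, n3 stuck-at-0, n4 stuck-at-0, n5 stuck-at-0} — 5 in all.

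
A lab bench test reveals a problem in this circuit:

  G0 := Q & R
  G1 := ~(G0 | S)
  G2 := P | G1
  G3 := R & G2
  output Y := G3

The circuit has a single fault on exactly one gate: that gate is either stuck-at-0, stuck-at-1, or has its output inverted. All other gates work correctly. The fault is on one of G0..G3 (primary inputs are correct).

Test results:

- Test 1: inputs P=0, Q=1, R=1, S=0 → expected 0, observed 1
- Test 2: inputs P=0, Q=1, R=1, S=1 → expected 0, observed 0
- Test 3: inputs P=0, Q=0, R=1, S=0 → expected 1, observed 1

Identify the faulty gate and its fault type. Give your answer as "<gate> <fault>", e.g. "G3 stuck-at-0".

Fault-free values for test 1 (P=0, Q=1, R=1, S=0): G0=1, G1=0, G2=0, G3=0, giving Y=0. Observed 1.
Test 1: faults giving observed 1 are {G0 stuck-at-0, G0 inverted output, G1 stuck-at-1, G1 inverted output, G2 stuck-at-1, G2 inverted output, G3 stuck-at-1, G3 inverted output}.
Test 2 (P=0, Q=1, R=1, S=1): fault-free G0=1, G1=0, G2=0, G3=0 → 0; observed 0. Eliminates G1 stuck-at-1, G1 inverted output, G2 stuck-at-1, G2 inverted output, G3 stuck-at-1, G3 inverted output.
Test 3 (P=0, Q=0, R=1, S=0): fault-free G0=0, G1=1, G2=1, G3=1 → 1; observed 1. Eliminates G0 inverted output.
Only G0 stuck-at-0 is consistent with every test.

G0 stuck-at-0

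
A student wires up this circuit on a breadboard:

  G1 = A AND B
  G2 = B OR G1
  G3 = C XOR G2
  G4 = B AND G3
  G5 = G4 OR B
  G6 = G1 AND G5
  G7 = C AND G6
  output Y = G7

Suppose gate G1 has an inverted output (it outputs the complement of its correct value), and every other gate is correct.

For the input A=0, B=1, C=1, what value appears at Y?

Propagate with G1 forced: G1=1 [inverted output], G2=1, G3=0, G4=0, G5=1, G6=1, G7=1.
So Y = 1. (Without the fault it would be 0.)

1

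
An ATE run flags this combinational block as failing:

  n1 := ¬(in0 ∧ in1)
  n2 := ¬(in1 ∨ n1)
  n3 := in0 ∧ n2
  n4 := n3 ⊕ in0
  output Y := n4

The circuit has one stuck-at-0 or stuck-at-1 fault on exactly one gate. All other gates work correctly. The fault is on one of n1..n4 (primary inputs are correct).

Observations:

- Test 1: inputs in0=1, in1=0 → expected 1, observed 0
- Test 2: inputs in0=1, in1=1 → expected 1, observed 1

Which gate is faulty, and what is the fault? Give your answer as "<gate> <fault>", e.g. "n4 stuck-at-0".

n1 stuck-at-0

Fault-free values for test 1 (in0=1, in1=0): n1=1, n2=0, n3=0, n4=1, giving Y=1. Observed 0.
Test 1: faults giving observed 0 are {n1 stuck-at-0, n2 stuck-at-1, n3 stuck-at-1, n4 stuck-at-0}.
Test 2 (in0=1, in1=1): fault-free n1=0, n2=0, n3=0, n4=1 → 1; observed 1. Eliminates n2 stuck-at-1, n3 stuck-at-1, n4 stuck-at-0.
Only n1 stuck-at-0 is consistent with every test.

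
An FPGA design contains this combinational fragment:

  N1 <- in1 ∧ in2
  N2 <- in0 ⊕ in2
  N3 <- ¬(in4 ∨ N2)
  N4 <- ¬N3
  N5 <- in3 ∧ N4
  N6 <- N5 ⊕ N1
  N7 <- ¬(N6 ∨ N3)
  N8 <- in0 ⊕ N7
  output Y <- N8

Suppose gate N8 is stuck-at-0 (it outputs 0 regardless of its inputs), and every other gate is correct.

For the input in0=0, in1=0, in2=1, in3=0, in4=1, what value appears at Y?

Propagate with N8 forced: N1=0, N2=1, N3=0, N4=1, N5=0, N6=0, N7=1, N8=0 [stuck-at-0].
So Y = 0. (Without the fault it would be 1.)

0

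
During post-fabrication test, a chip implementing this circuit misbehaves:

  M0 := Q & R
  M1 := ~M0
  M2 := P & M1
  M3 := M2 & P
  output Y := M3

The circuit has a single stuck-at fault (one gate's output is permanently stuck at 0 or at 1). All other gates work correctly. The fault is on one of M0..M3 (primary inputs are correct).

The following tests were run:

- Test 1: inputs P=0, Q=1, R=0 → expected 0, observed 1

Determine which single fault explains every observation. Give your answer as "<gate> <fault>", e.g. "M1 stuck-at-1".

M3 stuck-at-1

Fault-free values for test 1 (P=0, Q=1, R=0): M0=0, M1=1, M2=0, M3=0, giving Y=0. Observed 1.
Test 1: faults giving observed 1 are {M3 stuck-at-1}.
Only M3 stuck-at-1 is consistent with every test.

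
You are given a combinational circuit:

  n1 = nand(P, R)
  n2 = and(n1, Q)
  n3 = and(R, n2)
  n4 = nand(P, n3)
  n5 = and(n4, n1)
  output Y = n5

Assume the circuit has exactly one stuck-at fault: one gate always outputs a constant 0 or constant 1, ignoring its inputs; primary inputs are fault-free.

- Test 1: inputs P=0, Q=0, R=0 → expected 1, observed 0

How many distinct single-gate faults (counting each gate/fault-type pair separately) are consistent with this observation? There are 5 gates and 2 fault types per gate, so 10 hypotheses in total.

3

Fault-free: n1=1, n2=0, n3=0, n4=1, n5=1 → 1. Observed 0.
  n1 stuck-at-0: output 0 ✓
  n1 stuck-at-1: output 1 ✗
  n2 stuck-at-0: output 1 ✗
  n2 stuck-at-1: output 1 ✗
  n3 stuck-at-0: output 1 ✗
  n3 stuck-at-1: output 1 ✗
  n4 stuck-at-0: output 0 ✓
  n4 stuck-at-1: output 1 ✗
  n5 stuck-at-0: output 0 ✓
  n5 stuck-at-1: output 1 ✗
Consistent faults: {n1 stuck-at-0, n4 stuck-at-0, n5 stuck-at-0} — 3 in all.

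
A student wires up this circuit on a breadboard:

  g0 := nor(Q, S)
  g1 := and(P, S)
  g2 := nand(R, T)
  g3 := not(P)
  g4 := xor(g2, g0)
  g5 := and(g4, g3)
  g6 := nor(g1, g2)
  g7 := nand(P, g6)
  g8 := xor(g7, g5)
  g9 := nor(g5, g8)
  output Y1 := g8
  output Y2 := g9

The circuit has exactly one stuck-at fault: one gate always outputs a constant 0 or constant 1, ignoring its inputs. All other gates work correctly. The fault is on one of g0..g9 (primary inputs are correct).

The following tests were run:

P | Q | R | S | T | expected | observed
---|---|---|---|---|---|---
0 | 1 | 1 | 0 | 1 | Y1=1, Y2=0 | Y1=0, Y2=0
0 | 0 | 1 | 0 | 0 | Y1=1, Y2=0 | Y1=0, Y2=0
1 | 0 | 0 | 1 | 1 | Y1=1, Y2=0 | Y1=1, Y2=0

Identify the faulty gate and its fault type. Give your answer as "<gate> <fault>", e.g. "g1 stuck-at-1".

Fault-free values for test 1 (P=0, Q=1, R=1, S=0, T=1): g0=0, g1=0, g2=0, g3=1, g4=0, g5=0, g6=1, g7=1, g8=1, g9=0, giving Y1=1, Y2=0. Observed Y1=0, Y2=0.
Test 1: faults giving observed Y1=0, Y2=0 are {g0 stuck-at-1, g2 stuck-at-1, g4 stuck-at-1, g5 stuck-at-1}.
Test 2 (P=0, Q=0, R=1, S=0, T=0): fault-free g0=1, g1=0, g2=1, g3=1, g4=0, g5=0, g6=0, g7=1, g8=1, g9=0 → Y1=1, Y2=0; observed Y1=0, Y2=0. Eliminates g0 stuck-at-1, g2 stuck-at-1.
Test 3 (P=1, Q=0, R=0, S=1, T=1): fault-free g0=0, g1=1, g2=1, g3=0, g4=1, g5=0, g6=0, g7=1, g8=1, g9=0 → Y1=1, Y2=0; observed Y1=1, Y2=0. Eliminates g5 stuck-at-1.
Only g4 stuck-at-1 is consistent with every test.

g4 stuck-at-1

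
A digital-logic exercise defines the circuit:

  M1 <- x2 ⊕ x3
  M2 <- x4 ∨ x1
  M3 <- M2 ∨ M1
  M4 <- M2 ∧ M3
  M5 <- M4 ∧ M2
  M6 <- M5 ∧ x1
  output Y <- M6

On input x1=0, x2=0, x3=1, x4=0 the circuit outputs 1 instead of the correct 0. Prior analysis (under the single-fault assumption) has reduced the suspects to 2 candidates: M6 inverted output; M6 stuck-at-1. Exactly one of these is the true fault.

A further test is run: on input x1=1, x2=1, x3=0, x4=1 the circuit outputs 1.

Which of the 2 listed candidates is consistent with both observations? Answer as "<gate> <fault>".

M6 stuck-at-1

Evaluate each candidate on input x1=1, x2=1, x3=0, x4=1:
  M6 inverted output: M1=1, M2=1, M3=1, M4=1, M5=1, M6=0 [inverted output] → 0 — eliminated
  M6 stuck-at-1: M1=1, M2=1, M3=1, M4=1, M5=1, M6=1 [stuck-at-1] → 1 — matches
Only M6 stuck-at-1 reproduces the observed 1.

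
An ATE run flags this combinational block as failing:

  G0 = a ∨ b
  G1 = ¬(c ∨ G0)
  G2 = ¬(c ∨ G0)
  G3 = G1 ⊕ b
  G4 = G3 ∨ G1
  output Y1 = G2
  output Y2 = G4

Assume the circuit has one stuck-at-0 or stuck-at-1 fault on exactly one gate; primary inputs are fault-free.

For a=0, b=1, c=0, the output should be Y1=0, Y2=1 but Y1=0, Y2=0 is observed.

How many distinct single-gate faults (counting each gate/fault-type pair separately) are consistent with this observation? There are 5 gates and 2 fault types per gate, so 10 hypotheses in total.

Fault-free: G0=1, G1=0, G2=0, G3=1, G4=1 → Y1=0, Y2=1. Observed Y1=0, Y2=0.
  G0 stuck-at-0: output Y1=1, Y2=1 ✗
  G0 stuck-at-1: output Y1=0, Y2=1 ✗
  G1 stuck-at-0: output Y1=0, Y2=1 ✗
  G1 stuck-at-1: output Y1=0, Y2=1 ✗
  G2 stuck-at-0: output Y1=0, Y2=1 ✗
  G2 stuck-at-1: output Y1=1, Y2=1 ✗
  G3 stuck-at-0: output Y1=0, Y2=0 ✓
  G3 stuck-at-1: output Y1=0, Y2=1 ✗
  G4 stuck-at-0: output Y1=0, Y2=0 ✓
  G4 stuck-at-1: output Y1=0, Y2=1 ✗
Consistent faults: {G3 stuck-at-0, G4 stuck-at-0} — 2 in all.

2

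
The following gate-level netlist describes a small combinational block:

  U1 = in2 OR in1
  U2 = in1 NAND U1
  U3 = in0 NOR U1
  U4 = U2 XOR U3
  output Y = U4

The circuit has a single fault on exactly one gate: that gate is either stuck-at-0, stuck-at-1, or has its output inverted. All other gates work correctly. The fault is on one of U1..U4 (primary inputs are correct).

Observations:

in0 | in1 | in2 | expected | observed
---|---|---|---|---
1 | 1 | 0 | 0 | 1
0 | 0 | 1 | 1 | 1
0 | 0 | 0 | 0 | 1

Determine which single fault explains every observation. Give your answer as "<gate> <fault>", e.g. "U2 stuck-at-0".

U4 stuck-at-1

Fault-free values for test 1 (in0=1, in1=1, in2=0): U1=1, U2=0, U3=0, U4=0, giving Y=0. Observed 1.
Test 1: faults giving observed 1 are {U1 stuck-at-0, U1 inverted output, U2 stuck-at-1, U2 inverted output, U3 stuck-at-1, U3 inverted output, U4 stuck-at-1, U4 inverted output}.
Test 2 (in0=0, in1=0, in2=1): fault-free U1=1, U2=1, U3=0, U4=1 → 1; observed 1. Eliminates U1 stuck-at-0, U1 inverted output, U2 inverted output, U3 stuck-at-1, U3 inverted output, U4 inverted output.
Test 3 (in0=0, in1=0, in2=0): fault-free U1=0, U2=1, U3=1, U4=0 → 0; observed 1. Eliminates U2 stuck-at-1.
Only U4 stuck-at-1 is consistent with every test.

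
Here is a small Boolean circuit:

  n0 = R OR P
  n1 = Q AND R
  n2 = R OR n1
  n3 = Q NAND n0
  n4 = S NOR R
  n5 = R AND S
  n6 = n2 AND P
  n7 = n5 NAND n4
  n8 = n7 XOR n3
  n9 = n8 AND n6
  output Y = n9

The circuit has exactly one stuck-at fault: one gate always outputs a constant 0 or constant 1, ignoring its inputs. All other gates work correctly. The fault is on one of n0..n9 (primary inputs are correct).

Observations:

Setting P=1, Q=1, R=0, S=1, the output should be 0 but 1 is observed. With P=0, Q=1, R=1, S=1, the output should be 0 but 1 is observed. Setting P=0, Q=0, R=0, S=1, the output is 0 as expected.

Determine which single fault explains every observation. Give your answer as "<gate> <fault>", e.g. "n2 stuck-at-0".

Fault-free values for test 1 (P=1, Q=1, R=0, S=1): n0=1, n1=0, n2=0, n3=0, n4=0, n5=0, n6=0, n7=1, n8=1, n9=0, giving Y=0. Observed 1.
Test 1: faults giving observed 1 are {n1 stuck-at-1, n2 stuck-at-1, n6 stuck-at-1, n9 stuck-at-1}.
Test 2 (P=0, Q=1, R=1, S=1): fault-free n0=1, n1=1, n2=1, n3=0, n4=0, n5=1, n6=0, n7=1, n8=1, n9=0 → 0; observed 1. Eliminates n1 stuck-at-1, n2 stuck-at-1.
Test 3 (P=0, Q=0, R=0, S=1): fault-free n0=0, n1=0, n2=0, n3=1, n4=0, n5=0, n6=0, n7=1, n8=0, n9=0 → 0; observed 0. Eliminates n9 stuck-at-1.
Only n6 stuck-at-1 is consistent with every test.

n6 stuck-at-1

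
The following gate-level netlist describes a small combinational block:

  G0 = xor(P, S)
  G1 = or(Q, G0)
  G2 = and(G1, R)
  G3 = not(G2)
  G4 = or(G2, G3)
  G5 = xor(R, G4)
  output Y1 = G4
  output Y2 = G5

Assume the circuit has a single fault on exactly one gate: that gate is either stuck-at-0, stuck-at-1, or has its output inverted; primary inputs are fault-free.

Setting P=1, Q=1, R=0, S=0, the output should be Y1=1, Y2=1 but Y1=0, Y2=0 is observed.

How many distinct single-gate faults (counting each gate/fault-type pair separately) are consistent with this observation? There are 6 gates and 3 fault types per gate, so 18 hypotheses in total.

4

Fault-free: G0=1, G1=1, G2=0, G3=1, G4=1, G5=1 → Y1=1, Y2=1. Observed Y1=0, Y2=0.
  G0: none of the 3 fault types match ✗
  G1: none of the 3 fault types match ✗
  G2: none of the 3 fault types match ✗
  G3: stuck-at-0, inverted output ✓; others ✗
  G4: stuck-at-0, inverted output ✓; others ✗
  G5: none of the 3 fault types match ✗
Consistent faults: {G3 stuck-at-0, G3 inverted output, G4 stuck-at-0, G4 inverted output} — 4 in all.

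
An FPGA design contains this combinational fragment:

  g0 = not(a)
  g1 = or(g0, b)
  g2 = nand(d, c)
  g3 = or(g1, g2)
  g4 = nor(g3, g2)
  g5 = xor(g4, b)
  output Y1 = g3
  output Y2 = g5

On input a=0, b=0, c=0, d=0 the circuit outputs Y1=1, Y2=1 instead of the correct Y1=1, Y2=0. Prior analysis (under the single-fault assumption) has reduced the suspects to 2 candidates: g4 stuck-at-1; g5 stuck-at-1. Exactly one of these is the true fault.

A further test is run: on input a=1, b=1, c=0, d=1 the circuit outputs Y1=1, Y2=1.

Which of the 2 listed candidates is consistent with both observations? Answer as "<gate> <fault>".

g5 stuck-at-1

Evaluate each candidate on input a=1, b=1, c=0, d=1:
  g4 stuck-at-1: g0=0, g1=1, g2=1, g3=1, g4=1 [stuck-at-1], g5=0 → Y1=1, Y2=0 — eliminated
  g5 stuck-at-1: g0=0, g1=1, g2=1, g3=1, g4=0, g5=1 [stuck-at-1] → Y1=1, Y2=1 — matches
Only g5 stuck-at-1 reproduces the observed Y1=1, Y2=1.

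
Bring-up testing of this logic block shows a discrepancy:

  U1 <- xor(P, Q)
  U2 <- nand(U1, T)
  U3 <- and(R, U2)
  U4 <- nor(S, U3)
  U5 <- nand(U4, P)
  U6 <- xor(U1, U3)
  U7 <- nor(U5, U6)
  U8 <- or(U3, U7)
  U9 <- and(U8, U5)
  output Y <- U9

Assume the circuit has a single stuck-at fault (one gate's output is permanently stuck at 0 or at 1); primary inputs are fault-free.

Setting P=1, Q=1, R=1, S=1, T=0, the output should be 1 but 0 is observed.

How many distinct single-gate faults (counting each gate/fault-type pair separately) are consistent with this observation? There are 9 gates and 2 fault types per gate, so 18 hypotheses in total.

6

Fault-free: U1=0, U2=1, U3=1, U4=0, U5=1, U6=1, U7=0, U8=1, U9=1 → 1. Observed 0.
  U1: none of the 2 fault types match ✗
  U2: stuck-at-0 ✓; others ✗
  U3: stuck-at-0 ✓; others ✗
  U4: stuck-at-1 ✓; others ✗
  U5: stuck-at-0 ✓; others ✗
  U6: none of the 2 fault types match ✗
  U7: none of the 2 fault types match ✗
  U8: stuck-at-0 ✓; others ✗
  U9: stuck-at-0 ✓; others ✗
Consistent faults: {U2 stuck-at-0, U3 stuck-at-0, U4 stuck-at-1, U5 stuck-at-0, U8 stuck-at-0, U9 stuck-at-0} — 6 in all.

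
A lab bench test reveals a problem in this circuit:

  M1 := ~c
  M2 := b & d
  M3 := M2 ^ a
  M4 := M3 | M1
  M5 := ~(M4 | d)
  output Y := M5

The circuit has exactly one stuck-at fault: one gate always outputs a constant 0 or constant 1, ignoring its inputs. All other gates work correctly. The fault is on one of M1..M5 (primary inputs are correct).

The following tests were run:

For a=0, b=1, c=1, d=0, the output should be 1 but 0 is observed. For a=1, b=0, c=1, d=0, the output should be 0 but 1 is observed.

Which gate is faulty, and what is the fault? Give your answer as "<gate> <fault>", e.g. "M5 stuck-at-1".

Fault-free values for test 1 (a=0, b=1, c=1, d=0): M1=0, M2=0, M3=0, M4=0, M5=1, giving Y=1. Observed 0.
Test 1: faults giving observed 0 are {M1 stuck-at-1, M2 stuck-at-1, M3 stuck-at-1, M4 stuck-at-1, M5 stuck-at-0}.
Test 2 (a=1, b=0, c=1, d=0): fault-free M1=0, M2=0, M3=1, M4=1, M5=0 → 0; observed 1. Eliminates M1 stuck-at-1, M3 stuck-at-1, M4 stuck-at-1, M5 stuck-at-0.
Only M2 stuck-at-1 is consistent with every test.

M2 stuck-at-1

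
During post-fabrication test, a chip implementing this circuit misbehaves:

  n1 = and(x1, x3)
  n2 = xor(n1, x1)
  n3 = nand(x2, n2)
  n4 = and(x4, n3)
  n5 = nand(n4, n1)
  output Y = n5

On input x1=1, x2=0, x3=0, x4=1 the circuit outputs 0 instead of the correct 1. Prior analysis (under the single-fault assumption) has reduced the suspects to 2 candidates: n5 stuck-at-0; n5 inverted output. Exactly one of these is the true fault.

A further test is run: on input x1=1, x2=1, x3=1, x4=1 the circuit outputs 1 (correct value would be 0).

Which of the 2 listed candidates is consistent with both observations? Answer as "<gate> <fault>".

Evaluate each candidate on input x1=1, x2=1, x3=1, x4=1:
  n5 stuck-at-0: n1=1, n2=0, n3=1, n4=1, n5=0 [stuck-at-0] → 0 — eliminated
  n5 inverted output: n1=1, n2=0, n3=1, n4=1, n5=1 [inverted output] → 1 — matches
Only n5 inverted output reproduces the observed 1.

n5 inverted output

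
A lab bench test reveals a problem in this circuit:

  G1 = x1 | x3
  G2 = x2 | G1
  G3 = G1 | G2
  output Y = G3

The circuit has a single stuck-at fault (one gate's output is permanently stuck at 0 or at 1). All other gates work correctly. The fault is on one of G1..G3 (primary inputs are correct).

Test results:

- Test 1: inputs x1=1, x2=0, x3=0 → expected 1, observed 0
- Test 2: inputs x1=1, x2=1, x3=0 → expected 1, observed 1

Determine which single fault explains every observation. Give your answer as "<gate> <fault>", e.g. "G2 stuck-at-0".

G1 stuck-at-0

Fault-free values for test 1 (x1=1, x2=0, x3=0): G1=1, G2=1, G3=1, giving Y=1. Observed 0.
Test 1: faults giving observed 0 are {G1 stuck-at-0, G3 stuck-at-0}.
Test 2 (x1=1, x2=1, x3=0): fault-free G1=1, G2=1, G3=1 → 1; observed 1. Eliminates G3 stuck-at-0.
Only G1 stuck-at-0 is consistent with every test.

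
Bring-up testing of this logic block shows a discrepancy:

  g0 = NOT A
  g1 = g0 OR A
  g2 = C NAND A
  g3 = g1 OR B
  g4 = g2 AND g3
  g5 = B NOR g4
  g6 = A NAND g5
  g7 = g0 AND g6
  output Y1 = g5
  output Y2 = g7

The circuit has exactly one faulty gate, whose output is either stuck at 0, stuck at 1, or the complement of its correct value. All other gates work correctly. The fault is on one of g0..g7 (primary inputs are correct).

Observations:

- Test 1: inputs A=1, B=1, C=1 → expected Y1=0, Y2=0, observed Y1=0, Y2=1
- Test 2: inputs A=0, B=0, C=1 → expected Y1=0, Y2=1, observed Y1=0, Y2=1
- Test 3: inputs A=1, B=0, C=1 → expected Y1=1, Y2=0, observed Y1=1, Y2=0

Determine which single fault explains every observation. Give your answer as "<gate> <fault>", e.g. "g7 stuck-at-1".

g0 stuck-at-1

Fault-free values for test 1 (A=1, B=1, C=1): g0=0, g1=1, g2=0, g3=1, g4=0, g5=0, g6=1, g7=0, giving Y1=0, Y2=0. Observed Y1=0, Y2=1.
Test 1: faults giving observed Y1=0, Y2=1 are {g0 stuck-at-1, g0 inverted output, g7 stuck-at-1, g7 inverted output}.
Test 2 (A=0, B=0, C=1): fault-free g0=1, g1=1, g2=1, g3=1, g4=1, g5=0, g6=1, g7=1 → Y1=0, Y2=1; observed Y1=0, Y2=1. Eliminates g0 inverted output, g7 inverted output.
Test 3 (A=1, B=0, C=1): fault-free g0=0, g1=1, g2=0, g3=1, g4=0, g5=1, g6=0, g7=0 → Y1=1, Y2=0; observed Y1=1, Y2=0. Eliminates g7 stuck-at-1.
Only g0 stuck-at-1 is consistent with every test.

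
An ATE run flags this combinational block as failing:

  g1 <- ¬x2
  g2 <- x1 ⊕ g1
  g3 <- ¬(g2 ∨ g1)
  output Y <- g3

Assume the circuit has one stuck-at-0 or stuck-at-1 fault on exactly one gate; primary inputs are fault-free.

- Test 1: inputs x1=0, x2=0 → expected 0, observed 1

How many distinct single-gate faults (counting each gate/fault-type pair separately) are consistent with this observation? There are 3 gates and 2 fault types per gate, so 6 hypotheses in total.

Fault-free: g1=1, g2=1, g3=0 → 0. Observed 1.
  g1 stuck-at-0: output 1 ✓
  g1 stuck-at-1: output 0 ✗
  g2 stuck-at-0: output 0 ✗
  g2 stuck-at-1: output 0 ✗
  g3 stuck-at-0: output 0 ✗
  g3 stuck-at-1: output 1 ✓
Consistent faults: {g1 stuck-at-0, g3 stuck-at-1} — 2 in all.

2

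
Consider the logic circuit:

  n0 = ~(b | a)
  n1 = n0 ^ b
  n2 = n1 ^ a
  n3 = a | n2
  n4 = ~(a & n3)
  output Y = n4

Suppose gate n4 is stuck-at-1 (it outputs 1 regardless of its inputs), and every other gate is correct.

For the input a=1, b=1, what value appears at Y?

1

Propagate with n4 forced: n0=0, n1=1, n2=0, n3=1, n4=1 [stuck-at-1].
So Y = 1. (Without the fault it would be 0.)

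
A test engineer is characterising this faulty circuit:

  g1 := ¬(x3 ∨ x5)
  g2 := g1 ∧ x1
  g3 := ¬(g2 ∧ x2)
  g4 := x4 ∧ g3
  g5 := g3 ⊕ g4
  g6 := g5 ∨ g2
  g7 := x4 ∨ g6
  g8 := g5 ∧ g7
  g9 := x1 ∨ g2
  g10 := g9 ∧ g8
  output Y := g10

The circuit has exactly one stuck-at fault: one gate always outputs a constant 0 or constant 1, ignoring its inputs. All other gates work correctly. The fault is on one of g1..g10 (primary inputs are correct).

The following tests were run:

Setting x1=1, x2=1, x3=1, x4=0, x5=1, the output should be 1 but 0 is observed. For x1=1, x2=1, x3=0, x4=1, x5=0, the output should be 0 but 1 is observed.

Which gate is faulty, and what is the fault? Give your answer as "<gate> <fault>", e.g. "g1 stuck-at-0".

Fault-free values for test 1 (x1=1, x2=1, x3=1, x4=0, x5=1): g1=0, g2=0, g3=1, g4=0, g5=1, g6=1, g7=1, g8=1, g9=1, g10=1, giving Y=1. Observed 0.
Test 1: faults giving observed 0 are {g1 stuck-at-1, g2 stuck-at-1, g3 stuck-at-0, g4 stuck-at-1, g5 stuck-at-0, g6 stuck-at-0, g7 stuck-at-0, g8 stuck-at-0, g9 stuck-at-0, g10 stuck-at-0}.
Test 2 (x1=1, x2=1, x3=0, x4=1, x5=0): fault-free g1=1, g2=1, g3=0, g4=0, g5=0, g6=1, g7=1, g8=0, g9=1, g10=0 → 0; observed 1. Eliminates g1 stuck-at-1, g2 stuck-at-1, g3 stuck-at-0, g5 stuck-at-0, g6 stuck-at-0, g7 stuck-at-0, g8 stuck-at-0, g9 stuck-at-0, g10 stuck-at-0.
Only g4 stuck-at-1 is consistent with every test.

g4 stuck-at-1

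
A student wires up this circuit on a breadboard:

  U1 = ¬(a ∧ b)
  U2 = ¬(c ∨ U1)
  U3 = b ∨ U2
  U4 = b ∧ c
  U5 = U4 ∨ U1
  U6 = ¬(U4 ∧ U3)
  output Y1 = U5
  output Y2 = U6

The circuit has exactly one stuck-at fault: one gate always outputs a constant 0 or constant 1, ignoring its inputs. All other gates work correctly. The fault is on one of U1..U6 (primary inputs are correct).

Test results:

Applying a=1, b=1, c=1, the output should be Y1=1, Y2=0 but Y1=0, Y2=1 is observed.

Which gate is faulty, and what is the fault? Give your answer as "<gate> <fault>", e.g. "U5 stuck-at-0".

Fault-free values for test 1 (a=1, b=1, c=1): U1=0, U2=0, U3=1, U4=1, U5=1, U6=0, giving Y1=1, Y2=0. Observed Y1=0, Y2=1.
Test 1: faults giving observed Y1=0, Y2=1 are {U4 stuck-at-0}.
Only U4 stuck-at-0 is consistent with every test.

U4 stuck-at-0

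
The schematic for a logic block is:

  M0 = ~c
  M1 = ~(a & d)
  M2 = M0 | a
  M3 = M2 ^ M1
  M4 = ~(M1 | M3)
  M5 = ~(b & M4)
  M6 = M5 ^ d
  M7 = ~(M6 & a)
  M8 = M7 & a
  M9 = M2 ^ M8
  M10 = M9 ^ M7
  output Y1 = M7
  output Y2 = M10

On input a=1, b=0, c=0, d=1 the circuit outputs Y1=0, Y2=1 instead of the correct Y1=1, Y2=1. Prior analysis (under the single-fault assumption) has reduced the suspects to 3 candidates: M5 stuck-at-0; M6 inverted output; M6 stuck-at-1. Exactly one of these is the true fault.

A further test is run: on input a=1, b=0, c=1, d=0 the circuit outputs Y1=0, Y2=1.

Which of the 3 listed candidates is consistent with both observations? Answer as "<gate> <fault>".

M6 stuck-at-1

Evaluate each candidate on input a=1, b=0, c=1, d=0:
  M5 stuck-at-0: M0=0, M1=1, M2=1, M3=0, M4=0, M5=0 [stuck-at-0], M6=0, M7=1, M8=1, M9=0, M10=1 → Y1=1, Y2=1 — eliminated
  M6 inverted output: M0=0, M1=1, M2=1, M3=0, M4=0, M5=1, M6=0 [inverted output], M7=1, M8=1, M9=0, M10=1 → Y1=1, Y2=1 — eliminated
  M6 stuck-at-1: M0=0, M1=1, M2=1, M3=0, M4=0, M5=1, M6=1 [stuck-at-1], M7=0, M8=0, M9=1, M10=1 → Y1=0, Y2=1 — matches
Only M6 stuck-at-1 reproduces the observed Y1=0, Y2=1.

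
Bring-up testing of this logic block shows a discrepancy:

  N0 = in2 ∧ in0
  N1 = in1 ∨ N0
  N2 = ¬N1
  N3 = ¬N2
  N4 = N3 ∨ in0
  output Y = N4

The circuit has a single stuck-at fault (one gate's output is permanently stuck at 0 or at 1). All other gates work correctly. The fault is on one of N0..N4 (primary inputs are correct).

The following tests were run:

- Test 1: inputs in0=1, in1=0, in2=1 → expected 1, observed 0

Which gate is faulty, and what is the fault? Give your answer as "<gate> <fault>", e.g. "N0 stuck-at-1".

Fault-free values for test 1 (in0=1, in1=0, in2=1): N0=1, N1=1, N2=0, N3=1, N4=1, giving Y=1. Observed 0.
Test 1: faults giving observed 0 are {N4 stuck-at-0}.
Only N4 stuck-at-0 is consistent with every test.

N4 stuck-at-0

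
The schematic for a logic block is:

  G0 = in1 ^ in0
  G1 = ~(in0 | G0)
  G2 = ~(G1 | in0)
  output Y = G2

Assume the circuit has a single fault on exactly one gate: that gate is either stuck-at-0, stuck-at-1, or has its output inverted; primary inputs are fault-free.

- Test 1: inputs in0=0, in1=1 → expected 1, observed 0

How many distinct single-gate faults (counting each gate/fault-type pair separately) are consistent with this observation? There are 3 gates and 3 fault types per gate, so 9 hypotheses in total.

6

Fault-free: G0=1, G1=0, G2=1 → 1. Observed 0.
  G0 stuck-at-0: output 0 ✓
  G0 stuck-at-1: output 1 ✗
  G0 inverted output: output 0 ✓
  G1 stuck-at-0: output 1 ✗
  G1 stuck-at-1: output 0 ✓
  G1 inverted output: output 0 ✓
  G2 stuck-at-0: output 0 ✓
  G2 stuck-at-1: output 1 ✗
  G2 inverted output: output 0 ✓
Consistent faults: {G0 stuck-at-0, G0 inverted output, G1 stuck-at-1, G1 inverted output, G2 stuck-at-0, G2 inverted output} — 6 in all.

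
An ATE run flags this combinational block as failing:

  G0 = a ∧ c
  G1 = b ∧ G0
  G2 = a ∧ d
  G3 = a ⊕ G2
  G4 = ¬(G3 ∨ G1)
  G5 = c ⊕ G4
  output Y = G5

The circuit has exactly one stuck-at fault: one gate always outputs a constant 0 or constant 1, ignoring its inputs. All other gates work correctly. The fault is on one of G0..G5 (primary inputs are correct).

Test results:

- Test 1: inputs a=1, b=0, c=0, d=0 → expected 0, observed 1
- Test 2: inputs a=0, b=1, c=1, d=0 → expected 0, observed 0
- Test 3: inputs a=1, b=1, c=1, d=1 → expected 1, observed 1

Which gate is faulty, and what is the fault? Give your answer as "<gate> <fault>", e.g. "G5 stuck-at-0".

Fault-free values for test 1 (a=1, b=0, c=0, d=0): G0=0, G1=0, G2=0, G3=1, G4=0, G5=0, giving Y=0. Observed 1.
Test 1: faults giving observed 1 are {G2 stuck-at-1, G3 stuck-at-0, G4 stuck-at-1, G5 stuck-at-1}.
Test 2 (a=0, b=1, c=1, d=0): fault-free G0=0, G1=0, G2=0, G3=0, G4=1, G5=0 → 0; observed 0. Eliminates G2 stuck-at-1, G5 stuck-at-1.
Test 3 (a=1, b=1, c=1, d=1): fault-free G0=1, G1=1, G2=1, G3=0, G4=0, G5=1 → 1; observed 1. Eliminates G4 stuck-at-1.
Only G3 stuck-at-0 is consistent with every test.

G3 stuck-at-0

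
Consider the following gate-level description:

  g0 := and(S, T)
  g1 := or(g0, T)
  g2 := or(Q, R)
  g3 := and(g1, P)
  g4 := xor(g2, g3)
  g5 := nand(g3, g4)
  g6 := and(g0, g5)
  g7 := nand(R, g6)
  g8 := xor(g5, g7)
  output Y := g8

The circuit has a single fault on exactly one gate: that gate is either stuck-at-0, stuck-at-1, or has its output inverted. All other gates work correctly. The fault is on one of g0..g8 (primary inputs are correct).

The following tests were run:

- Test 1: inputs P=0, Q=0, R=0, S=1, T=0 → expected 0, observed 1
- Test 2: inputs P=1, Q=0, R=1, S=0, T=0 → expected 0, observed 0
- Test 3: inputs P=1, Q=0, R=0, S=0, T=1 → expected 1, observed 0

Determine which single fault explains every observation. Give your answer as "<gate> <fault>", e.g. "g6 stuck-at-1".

g3 inverted output

Fault-free values for test 1 (P=0, Q=0, R=0, S=1, T=0): g0=0, g1=0, g2=0, g3=0, g4=0, g5=1, g6=0, g7=1, g8=0, giving Y=0. Observed 1.
Test 1: faults giving observed 1 are {g3 stuck-at-1, g3 inverted output, g5 stuck-at-0, g5 inverted output, g7 stuck-at-0, g7 inverted output, g8 stuck-at-1, g8 inverted output}.
Test 2 (P=1, Q=0, R=1, S=0, T=0): fault-free g0=0, g1=0, g2=1, g3=0, g4=1, g5=1, g6=0, g7=1, g8=0 → 0; observed 0. Eliminates g5 stuck-at-0, g5 inverted output, g7 stuck-at-0, g7 inverted output, g8 stuck-at-1, g8 inverted output.
Test 3 (P=1, Q=0, R=0, S=0, T=1): fault-free g0=0, g1=1, g2=0, g3=1, g4=1, g5=0, g6=0, g7=1, g8=1 → 1; observed 0. Eliminates g3 stuck-at-1.
Only g3 inverted output is consistent with every test.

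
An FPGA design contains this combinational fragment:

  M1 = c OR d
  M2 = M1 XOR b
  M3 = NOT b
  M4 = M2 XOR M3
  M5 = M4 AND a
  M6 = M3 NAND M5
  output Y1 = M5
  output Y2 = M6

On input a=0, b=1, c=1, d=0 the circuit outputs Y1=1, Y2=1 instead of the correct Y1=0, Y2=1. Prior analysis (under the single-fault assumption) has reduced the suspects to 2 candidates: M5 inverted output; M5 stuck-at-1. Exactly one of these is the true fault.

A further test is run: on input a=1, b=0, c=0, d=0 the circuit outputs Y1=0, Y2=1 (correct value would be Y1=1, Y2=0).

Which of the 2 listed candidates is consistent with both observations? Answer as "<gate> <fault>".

Evaluate each candidate on input a=1, b=0, c=0, d=0:
  M5 inverted output: M1=0, M2=0, M3=1, M4=1, M5=0 [inverted output], M6=1 → Y1=0, Y2=1 — matches
  M5 stuck-at-1: M1=0, M2=0, M3=1, M4=1, M5=1 [stuck-at-1], M6=0 → Y1=1, Y2=0 — eliminated
Only M5 inverted output reproduces the observed Y1=0, Y2=1.

M5 inverted output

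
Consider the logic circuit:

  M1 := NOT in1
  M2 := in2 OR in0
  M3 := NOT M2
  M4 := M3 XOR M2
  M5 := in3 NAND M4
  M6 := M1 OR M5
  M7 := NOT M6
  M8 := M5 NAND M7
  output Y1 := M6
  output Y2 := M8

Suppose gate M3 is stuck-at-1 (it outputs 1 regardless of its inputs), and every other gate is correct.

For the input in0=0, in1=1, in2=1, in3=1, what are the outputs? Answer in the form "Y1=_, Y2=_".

Y1=1, Y2=1

Propagate with M3 forced: M1=0, M2=1, M3=1 [stuck-at-1], M4=0, M5=1, M6=1, M7=0, M8=1.
So the outputs are Y1=1, Y2=1. (Without the fault they would be Y1=0, Y2=1.)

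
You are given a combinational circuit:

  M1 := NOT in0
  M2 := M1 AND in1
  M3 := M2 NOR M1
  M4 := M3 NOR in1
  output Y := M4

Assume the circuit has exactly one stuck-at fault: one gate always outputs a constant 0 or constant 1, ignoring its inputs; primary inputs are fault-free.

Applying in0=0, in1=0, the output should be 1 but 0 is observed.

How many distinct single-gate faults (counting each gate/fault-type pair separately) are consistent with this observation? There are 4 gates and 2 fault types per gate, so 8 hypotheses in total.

3

Fault-free: M1=1, M2=0, M3=0, M4=1 → 1. Observed 0.
  M1 stuck-at-0: output 0 ✓
  M1 stuck-at-1: output 1 ✗
  M2 stuck-at-0: output 1 ✗
  M2 stuck-at-1: output 1 ✗
  M3 stuck-at-0: output 1 ✗
  M3 stuck-at-1: output 0 ✓
  M4 stuck-at-0: output 0 ✓
  M4 stuck-at-1: output 1 ✗
Consistent faults: {M1 stuck-at-0, M3 stuck-at-1, M4 stuck-at-0} — 3 in all.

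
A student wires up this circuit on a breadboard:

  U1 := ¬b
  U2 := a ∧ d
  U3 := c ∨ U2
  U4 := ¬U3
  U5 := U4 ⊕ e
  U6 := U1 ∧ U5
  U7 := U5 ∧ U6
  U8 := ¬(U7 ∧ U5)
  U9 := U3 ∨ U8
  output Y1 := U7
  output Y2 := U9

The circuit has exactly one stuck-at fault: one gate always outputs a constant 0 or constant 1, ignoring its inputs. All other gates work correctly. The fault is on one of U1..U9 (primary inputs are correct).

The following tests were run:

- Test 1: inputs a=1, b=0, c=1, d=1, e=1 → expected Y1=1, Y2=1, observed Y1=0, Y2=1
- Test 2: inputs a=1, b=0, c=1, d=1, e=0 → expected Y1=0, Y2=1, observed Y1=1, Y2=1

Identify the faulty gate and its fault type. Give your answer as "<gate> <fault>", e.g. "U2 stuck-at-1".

U4 stuck-at-1

Fault-free values for test 1 (a=1, b=0, c=1, d=1, e=1): U1=1, U2=1, U3=1, U4=0, U5=1, U6=1, U7=1, U8=0, U9=1, giving Y1=1, Y2=1. Observed Y1=0, Y2=1.
Test 1: faults giving observed Y1=0, Y2=1 are {U1 stuck-at-0, U3 stuck-at-0, U4 stuck-at-1, U5 stuck-at-0, U6 stuck-at-0, U7 stuck-at-0}.
Test 2 (a=1, b=0, c=1, d=1, e=0): fault-free U1=1, U2=1, U3=1, U4=0, U5=0, U6=0, U7=0, U8=1, U9=1 → Y1=0, Y2=1; observed Y1=1, Y2=1. Eliminates U1 stuck-at-0, U3 stuck-at-0, U5 stuck-at-0, U6 stuck-at-0, U7 stuck-at-0.
Only U4 stuck-at-1 is consistent with every test.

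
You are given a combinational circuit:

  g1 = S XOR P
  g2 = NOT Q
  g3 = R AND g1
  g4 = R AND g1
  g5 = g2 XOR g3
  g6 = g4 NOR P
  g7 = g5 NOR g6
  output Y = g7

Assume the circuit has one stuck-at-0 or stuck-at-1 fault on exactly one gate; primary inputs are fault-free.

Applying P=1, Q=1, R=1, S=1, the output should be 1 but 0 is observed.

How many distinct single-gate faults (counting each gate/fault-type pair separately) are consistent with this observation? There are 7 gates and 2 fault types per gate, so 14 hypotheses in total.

Fault-free: g1=0, g2=0, g3=0, g4=0, g5=0, g6=0, g7=1 → 1. Observed 0.
  g1 stuck-at-0: output 1 ✗
  g1 stuck-at-1: output 0 ✓
  g2 stuck-at-0: output 1 ✗
  g2 stuck-at-1: output 0 ✓
  g3 stuck-at-0: output 1 ✗
  g3 stuck-at-1: output 0 ✓
  g4 stuck-at-0: output 1 ✗
  g4 stuck-at-1: output 1 ✗
  g5 stuck-at-0: output 1 ✗
  g5 stuck-at-1: output 0 ✓
  g6 stuck-at-0: output 1 ✗
  g6 stuck-at-1: output 0 ✓
  g7 stuck-at-0: output 0 ✓
  g7 stuck-at-1: output 1 ✗
Consistent faults: {g1 stuck-at-1, g2 stuck-at-1, g3 stuck-at-1, g5 stuck-at-1, g6 stuck-at-1, g7 stuck-at-0} — 6 in all.

6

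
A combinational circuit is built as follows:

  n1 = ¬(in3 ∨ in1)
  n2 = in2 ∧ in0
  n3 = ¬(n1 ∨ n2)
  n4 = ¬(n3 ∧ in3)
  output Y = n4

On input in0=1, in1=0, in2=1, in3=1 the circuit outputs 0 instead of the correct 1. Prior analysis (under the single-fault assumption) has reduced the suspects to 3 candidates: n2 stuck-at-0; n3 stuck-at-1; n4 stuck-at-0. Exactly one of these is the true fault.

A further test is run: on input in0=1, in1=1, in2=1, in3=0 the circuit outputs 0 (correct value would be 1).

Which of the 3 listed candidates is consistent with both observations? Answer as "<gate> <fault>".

n4 stuck-at-0

Evaluate each candidate on input in0=1, in1=1, in2=1, in3=0:
  n2 stuck-at-0: n1=0, n2=0 [stuck-at-0], n3=1, n4=1 → 1 — eliminated
  n3 stuck-at-1: n1=0, n2=1, n3=1 [stuck-at-1], n4=1 → 1 — eliminated
  n4 stuck-at-0: n1=0, n2=1, n3=0, n4=0 [stuck-at-0] → 0 — matches
Only n4 stuck-at-0 reproduces the observed 0.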